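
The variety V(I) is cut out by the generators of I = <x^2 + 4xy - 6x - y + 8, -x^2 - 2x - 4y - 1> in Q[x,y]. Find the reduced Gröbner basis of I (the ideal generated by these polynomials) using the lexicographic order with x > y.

This is the nonlinear analogue of row-reducing a linear system.

f_1 = x^2 + 4xy - 6x - y + 8, LT = x^2.
f_2 = -x^2 - 2x - 4y - 1, LT = x^2.

S(f_1,f_2): lcm = x^2. S = 4xy - 8x - 5y + 7.
  reduce S modulo (f_1, f_2):
  remainder 4xy - 8x - 5y + 7 ≠ 0; add g_3 = 4xy - 8x - 5y + 7 to the basis.

S(f_1,g_3): lcm = x^2y. S = 2x^2 + 4xy^2 - 19/4xy - 7/4x - y^2 + 8y.
  reduce S modulo (f_1, f_2, g_3):
  remainder 3/4x + 4y^2 - 47/16y - 123/16 ≠ 0; add g_4 = 3/4x + 4y^2 - 47/16y - 123/16 to the basis.

S(g_3,g_4): lcm = xy. S = -2x - 16/3y^3 + 47/12y^2 + 9y + 7/4.
  reduce S modulo (f_1, f_2, g_3, g_4):
  remainder -16/3y^3 + 175/12y^2 + 7/6y - 75/4 ≠ 0; add g_5 = -16/3y^3 + 175/12y^2 + 7/6y - 75/4 to the basis.

The other S-polynomials (S(f_2,g_3), S(f_1,g_4), S(f_2,g_4), S(f_1,g_5), S(f_2,g_5), S(g_3,g_5), S(g_4,g_5)) all reduce to 0 modulo the current basis, so we have a Gröbner basis.
Inter-reduce: drop elements whose leading term is divisible by another's, tail-reduce, and make monic.

G = {x + 16/3y^2 - 47/12y - 41/4, y^3 - 175/64y^2 - 7/32y + 225/64}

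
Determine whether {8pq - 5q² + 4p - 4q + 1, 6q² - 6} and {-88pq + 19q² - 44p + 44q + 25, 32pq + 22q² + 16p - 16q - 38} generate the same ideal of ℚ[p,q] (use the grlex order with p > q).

Yes, the ideals are equal.

Since reduced Gröbner bases are canonical representatives of ideals under a given ordering, it suffices to compute and compare them.
Buchberger on the first generating set:
f_1 = 8pq - 5q² + 4p - 4q + 1, LT = pq.
f_2 = 6q² - 6, LT = q².

S(f_1,f_2): lcm = pq². S = -⅝q³ + ½pq - ½q² + p + ⅛q.
  leading term q³: subtract (-5/48q)·f_2 from -⅝q³ + ½pq - ½q² + p + ⅛q → ½pq - ½q² + p - ½q
  leading term pq: subtract (1/16)·f_1 from ½pq - ½q² + p - ½q → -3/16q² + ¾p - ¼q - 1/16
  leading term q²: subtract (-1/32)·f_2 from -3/16q² + ¾p - ¼q - 1/16 → ¾p - ¼q - ¼
  leading term p: no divisor's leading term divides it; move ¾p to the remainder.
  leading term q: no divisor's leading term divides it; move -¼q to the remainder.
  leading term 1: no divisor's leading term divides it; move -¼ to the remainder.
  remainder ¾p - ¼q - ¼ ≠ 0; add g_3 = ¾p - ¼q - ¼ to the basis.

The other S-polynomials (S(f_1,g_3), S(f_2,g_3)) all reduce to 0 modulo the current basis, so we have a Gröbner basis.
Inter-reduce: drop elements whose leading term is divisible by another's, tail-reduce, and make monic.
Reduced Gröbner basis: {q² - 1, p - ⅓q - ⅓}.

Buchberger on the second generating set:
h_1 = -88pq + 19q² - 44p + 44q + 25, LT = pq.
h_2 = 32pq + 22q² + 16p - 16q - 38, LT = pq.

S(h_1,h_2): lcm = pq. S = -159/176q² + 159/176.
  leading term q²: no divisor's leading term divides it; move -159/176q² to the remainder.
  leading term 1: no divisor's leading term divides it; move 159/176 to the remainder.
  remainder -159/176q² + 159/176 ≠ 0; add k_3 = -159/176q² + 159/176 to the basis.

S(h_1,k_3): lcm = pq². S = -19/88q³ + ½pq - ½q² + p - 25/88q.
  leading term q³: subtract (38/159q)·k_3 from -19/88q³ + ½pq - ½q² + p - 25/88q → ½pq - ½q² + p - ½q
  leading term pq: subtract (-1/176)·h_1 from ½pq - ½q² + p - ½q → -69/176q² + ¾p - ¼q + 25/176
  leading term q²: subtract (23/53)·k_3 from -69/176q² + ¾p - ¼q + 25/176 → ¾p - ¼q - ¼
  leading term p: no divisor's leading term divides it; move ¾p to the remainder.
  leading term q: no divisor's leading term divides it; move -¼q to the remainder.
  leading term 1: no divisor's leading term divides it; move -¼ to the remainder.
  remainder ¾p - ¼q - ¼ ≠ 0; add k_4 = ¾p - ¼q - ¼ to the basis.

The other S-polynomials (S(h_2,k_3), S(h_1,k_4), S(h_2,k_4), S(k_3,k_4)) all reduce to 0 modulo the current basis, so we have a Gröbner basis.
Inter-reduce: drop elements whose leading term is divisible by another's, tail-reduce, and make monic.
Reduced Gröbner basis: {q² - 1, p - ⅓q - ⅓}.

The two bases agree; hence the ideals are identical.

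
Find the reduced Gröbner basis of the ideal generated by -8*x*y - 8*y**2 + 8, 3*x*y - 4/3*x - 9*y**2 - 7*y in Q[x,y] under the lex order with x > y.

G = {x + 9*y**2 + 21/4*y - 9/4, y**3 + 17/36*y**2 - 1/4*y + 1/9}

f_1 = -8*x*y - 8*y**2 + 8, LT = x*y.
f_2 = 3*x*y - 4/3*x - 9*y**2 - 7*y, LT = x*y.

S(f_1,f_2): lcm = x*y. S = 4/9*x + 4*y**2 + 7/3*y - 1.
  leading term x: no divisor's leading term divides it; move 4/9*x to the remainder.
  leading term y**2: no divisor's leading term divides it; move 4*y**2 to the remainder.
  leading term y: no divisor's leading term divides it; move 7/3*y to the remainder.
  leading term 1: no divisor's leading term divides it; move -1 to the remainder.
  remainder 4/9*x + 4*y**2 + 7/3*y - 1 ≠ 0; add g_3 = 4/9*x + 4*y**2 + 7/3*y - 1 to the basis.

S(f_1,g_3): lcm = x*y. S = -9*y**3 - 17/4*y**2 + 9/4*y - 1.
  leading term y**3: no divisor's leading term divides it; move -9*y**3 to the remainder.
  leading term y**2: no divisor's leading term divides it; move -17/4*y**2 to the remainder.
  leading term y: no divisor's leading term divides it; move 9/4*y to the remainder.
  leading term 1: no divisor's leading term divides it; move -1 to the remainder.
  remainder -9*y**3 - 17/4*y**2 + 9/4*y - 1 ≠ 0; add g_4 = -9*y**3 - 17/4*y**2 + 9/4*y - 1 to the basis.

The other S-polynomials (S(f_2,g_3), S(f_1,g_4), S(f_2,g_4), S(g_3,g_4)) all reduce to 0 modulo the current basis, so we have a Gröbner basis.
Inter-reduce: drop elements whose leading term is divisible by another's, tail-reduce, and make monic.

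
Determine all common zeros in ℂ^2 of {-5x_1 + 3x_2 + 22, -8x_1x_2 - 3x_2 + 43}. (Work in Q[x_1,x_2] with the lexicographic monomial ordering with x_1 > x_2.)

Compute a lex Gröbner basis by Buchberger's algorithm.
f_1 = -5x_1 + 3x_2 + 22, LT = x_1.
f_2 = -8x_1x_2 - 3x_2 + 43, LT = x_1x_2.

S(f_1,f_2): lcm = x_1x_2. S = -3/5x_2^2 - 191/40x_2 + 43/8.
  reduce S modulo (f_1, f_2):
  remainder -3/5x_2^2 - 191/40x_2 + 43/8 ≠ 0; add h_3 = -3/5x_2^2 - 191/40x_2 + 43/8 to the basis.

The other S-polynomials (S(f_1,h_3), S(f_2,h_3)) all reduce to 0 modulo the current basis, so we have a Gröbner basis.
Inter-reduce: drop elements whose leading term is divisible by another's, tail-reduce, and make monic.
Reduced Gröbner basis: {x_1 - 3/5x_2 - 22/5, x_2^2 + 191/24x_2 - 215/24}.

From the last basis element, x_2^2 + 191/24x_2 - 215/24 = 0, so x_2 takes values in {-215/24, 1}. Each choice, substituted upward through the basis, yields the corresponding point(s) of the solution set.
  x_2 = -215/24: the earlier basis element becomes x_1 + 39/40 = 0, giving x_1 = -39/40 — point (-39/40, -215/24).
  x_2 = 1: the earlier basis element becomes x_1 - 5 = 0, giving x_1 = 5 — point (5, 1).

{(-39/40, -215/24), (5, 1)}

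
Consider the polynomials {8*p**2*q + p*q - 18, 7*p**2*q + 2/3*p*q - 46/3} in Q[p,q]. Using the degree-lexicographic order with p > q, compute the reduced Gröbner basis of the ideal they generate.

Buchberger's algorithm terminates because the ascending chain of leading-term ideals stabilizes.

f_1 = 8*p**2*q + p*q - 18, LT = p**2*q.
f_2 = 7*p**2*q + 2/3*p*q - 46/3, LT = p**2*q.

S(f_1,f_2): lcm = p**2*q. S = 5/168*p*q - 5/84.
  leading term p*q: no divisor's leading term divides it; move 5/168*p*q to the remainder.
  leading term 1: no divisor's leading term divides it; move -5/84 to the remainder.
  remainder 5/168*p*q - 5/84 ≠ 0; add g_3 = 5/168*p*q - 5/84 to the basis.

S(f_1,g_3): lcm = p**2*q. S = 1/8*p*q + 2*p - 9/4.
  leading term p*q: subtract (21/5)·g_3 from 1/8*p*q + 2*p - 9/4 → 2*p - 2
  leading term p: no divisor's leading term divides it; move 2*p to the remainder.
  leading term 1: no divisor's leading term divides it; move -2 to the remainder.
  remainder 2*p - 2 ≠ 0; add g_4 = 2*p - 2 to the basis.

S(g_3,g_4): lcm = p*q. S = q - 2.
  leading term q: no divisor's leading term divides it; move q to the remainder.
  leading term 1: no divisor's leading term divides it; move -2 to the remainder.
  remainder q - 2 ≠ 0; add g_5 = q - 2 to the basis.

The other S-polynomials (S(f_2,g_3), S(f_1,g_4), S(f_2,g_4), S(f_1,g_5), S(f_2,g_5), S(g_3,g_5), S(g_4,g_5)) all reduce to 0 modulo the current basis, so we have a Gröbner basis.
Inter-reduce: drop elements whose leading term is divisible by another's, tail-reduce, and make monic.

G = {p - 1, q - 2}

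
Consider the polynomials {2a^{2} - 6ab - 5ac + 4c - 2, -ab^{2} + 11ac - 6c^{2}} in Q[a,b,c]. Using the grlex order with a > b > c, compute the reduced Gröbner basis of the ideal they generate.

G = {b^{4}c + 9b^{3}c^{2} + \tfrac{15}{2}b^{2}c^{3} - \tfrac{1}{2}b^{4} - 22b^{2}c^{2} - 99bc^{3} - \tfrac{129}{2}c^{4} + 11b^{2}c + 121c^{3} - \tfrac{121}{2}c^{2}, ab^{2} - 11ac + 6c^{2}, ac^{2} - \tfrac{1}{3}b^{2}c - 3bc^{2} - \tfrac{5}{2}c^{3} + \tfrac{1}{6}b^{2} + \tfrac{11}{3}c^{2} - \tfrac{11}{6}c, a^{2} - 3ab - \tfrac{5}{2}ac + 2c - 1}

This is the nonlinear analogue of row-reducing a linear system.

f_1 = 2a^{2} - 6ab - 5ac + 4c - 2, LT = a^{2}.
f_2 = -ab^{2} + 11ac - 6c^{2}, LT = ab^{2}.

S(f_1,f_2): lcm = a^{2}b^{2}. S = -3ab^{3} - \tfrac{5}{2}ab^{2}c + 11a^{2}c - 6ac^{2} + 2b^{2}c - b^{2}.
  leading term ab^{3}: subtract (3b)·f_2 from -3ab^{3} - \tfrac{5}{2}ab^{2}c + 11a^{2}c - 6ac^{2} + 2b^{2}c - b^{2} → -\tfrac{5}{2}ab^{2}c + 11a^{2}c - 33abc - 6ac^{2} + 2b^{2}c + 18bc^{2} - b^{2}
  leading term ab^{2}c: subtract (\tfrac{5}{2}c)·f_2 from -\tfrac{5}{2}ab^{2}c + 11a^{2}c - 33abc - 6ac^{2} + 2b^{2}c + 18bc^{2} - b^{2} → 11a^{2}c - 33abc - \tfrac{67}{2}ac^{2} + 2b^{2}c + 18bc^{2} + 15c^{3} - b^{2}
  leading term a^{2}c: subtract (\tfrac{11}{2}c)·f_1 from 11a^{2}c - 33abc - \tfrac{67}{2}ac^{2} + 2b^{2}c + 18bc^{2} + 15c^{3} - b^{2} → -6ac^{2} + 2b^{2}c + 18bc^{2} + 15c^{3} - b^{2} - 22c^{2} + 11c
  leading term ac^{2}: no divisor's leading term divides it; move -6ac^{2} to the remainder.
  leading term b^{2}c: no divisor's leading term divides it; move 2b^{2}c to the remainder.
  leading term bc^{2}: no divisor's leading term divides it; move 18bc^{2} to the remainder.
  leading term c^{3}: no divisor's leading term divides it; move 15c^{3} to the remainder.
  leading term b^{2}: no divisor's leading term divides it; move -b^{2} to the remainder.
  leading term c^{2}: no divisor's leading term divides it; move -22c^{2} to the remainder.
  leading term c: no divisor's leading term divides it; move 11c to the remainder.
  remainder -6ac^{2} + 2b^{2}c + 18bc^{2} + 15c^{3} - b^{2} - 22c^{2} + 11c ≠ 0; add g_3 = -6ac^{2} + 2b^{2}c + 18bc^{2} + 15c^{3} - b^{2} - 22c^{2} + 11c to the basis.

S(f_2,g_3): lcm = ab^{2}c^{2}. S = \tfrac{1}{3}b^{4}c + 3b^{3}c^{2} + \tfrac{5}{2}b^{2}c^{3} - 11ac^{3} - \tfrac{1}{6}b^{4} - \tfrac{11}{3}b^{2}c^{2} + 6c^{4} + \tfrac{11}{6}b^{2}c.
  leading term b^{4}c: no divisor's leading term divides it; move \tfrac{1}{3}b^{4}c to the remainder.
  leading term b^{3}c^{2}: no divisor's leading term divides it; move 3b^{3}c^{2} to the remainder.
  leading term b^{2}c^{3}: no divisor's leading term divides it; move \tfrac{5}{2}b^{2}c^{3} to the remainder.
  leading term ac^{3}: subtract (\tfrac{11}{6}c)·g_3 from -11ac^{3} - \tfrac{1}{6}b^{4} - \tfrac{11}{3}b^{2}c^{2} + 6c^{4} + \tfrac{11}{6}b^{2}c → -\tfrac{1}{6}b^{4} - \tfrac{22}{3}b^{2}c^{2} - 33bc^{3} - \tfrac{43}{2}c^{4} + \tfrac{11}{3}b^{2}c + \tfrac{121}{3}c^{3} - \tfrac{121}{6}c^{2}
  leading term b^{4}: no divisor's leading term divides it; move -\tfrac{1}{6}b^{4} to the remainder.
  leading term b^{2}c^{2}: no divisor's leading term divides it; move -\tfrac{22}{3}b^{2}c^{2} to the remainder.
  leading term bc^{3}: no divisor's leading term divides it; move -33bc^{3} to the remainder.
  leading term c^{4}: no divisor's leading term divides it; move -\tfrac{43}{2}c^{4} to the remainder.
  leading term b^{2}c: no divisor's leading term divides it; move \tfrac{11}{3}b^{2}c to the remainder.
  leading term c^{3}: no divisor's leading term divides it; move \tfrac{121}{3}c^{3} to the remainder.
  leading term c^{2}: no divisor's leading term divides it; move -\tfrac{121}{6}c^{2} to the remainder.
  remainder \tfrac{1}{3}b^{4}c + 3b^{3}c^{2} + \tfrac{5}{2}b^{2}c^{3} - \tfrac{1}{6}b^{4} - \tfrac{22}{3}b^{2}c^{2} - 33bc^{3} - \tfrac{43}{2}c^{4} + \tfrac{11}{3}b^{2}c + \tfrac{121}{3}c^{3} - \tfrac{121}{6}c^{2} ≠ 0; add g_4 = \tfrac{1}{3}b^{4}c + 3b^{3}c^{2} + \tfrac{5}{2}b^{2}c^{3} - \tfrac{1}{6}b^{4} - \tfrac{22}{3}b^{2}c^{2} - 33bc^{3} - \tfrac{43}{2}c^{4} + \tfrac{11}{3}b^{2}c + \tfrac{121}{3}c^{3} - \tfrac{121}{6}c^{2} to the basis.

The other S-polynomials (S(f_1,g_3), S(f_1,g_4), S(f_2,g_4), S(g_3,g_4)) all reduce to 0 modulo the current basis, so we have a Gröbner basis.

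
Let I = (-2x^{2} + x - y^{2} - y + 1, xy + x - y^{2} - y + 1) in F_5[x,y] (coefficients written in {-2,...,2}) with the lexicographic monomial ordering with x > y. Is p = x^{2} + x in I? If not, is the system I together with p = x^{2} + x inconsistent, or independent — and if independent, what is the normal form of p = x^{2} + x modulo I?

First compute the reduced Gröbner basis of I by Buchberger's algorithm.
f_1 = -2x^{2} + x - y^{2} - y + 1, LT = x^{2}.
f_2 = xy + x - y^{2} - y + 1, LT = xy.

S(f_1,f_2): lcm = x^{2}y. S = -x^{2} + xy^{2} - 2xy - x - 2y^{3} - 2y^{2} + 2y.
  leading term x^{2}: subtract (-2)·f_1 from -x^{2} + xy^{2} - 2xy - x - 2y^{3} - 2y^{2} + 2y → xy^{2} - 2xy + x - 2y^{3} + y^{2} + 2
  leading term xy^{2}: subtract (y)·f_2 from xy^{2} - 2xy + x - 2y^{3} + y^{2} + 2 → 2xy + x - y^{3} + 2y^{2} - y + 2
  leading term xy: subtract (2)·f_2 from 2xy + x - y^{3} + 2y^{2} - y + 2 → -x - y^{3} - y^{2} + y
  leading term x: no divisor's leading term divides it; move -x to the remainder.
  leading term y^{3}: no divisor's leading term divides it; move -y^{3} to the remainder.
  leading term y^{2}: no divisor's leading term divides it; move -y^{2} to the remainder.
  leading term y: no divisor's leading term divides it; move y to the remainder.
  remainder -x - y^{3} - y^{2} + y ≠ 0; add h_3 = -x - y^{3} - y^{2} + y to the basis.

S(f_1,h_3): lcm = x^{2}. S = -xy^{3} - xy^{2} + xy + 2x - 2y^{2} - 2y + 2.
  leading term xy^{3}: subtract (-y^{2})·f_2 from -xy^{3} - xy^{2} + xy + 2x - 2y^{2} - 2y + 2 → xy + 2x - y^{4} - y^{3} - y^{2} - 2y + 2
  leading term xy: subtract (1)·f_2 from xy + 2x - y^{4} - y^{3} - y^{2} - 2y + 2 → x - y^{4} - y^{3} - y + 1
  leading term x: subtract (-1)·h_3 from x - y^{4} - y^{3} - y + 1 → -y^{4} - 2y^{3} - y^{2} + 1
  leading term y^{4}: no divisor's leading term divides it; move -y^{4} to the remainder.
  leading term y^{3}: no divisor's leading term divides it; move -2y^{3} to the remainder.
  leading term y^{2}: no divisor's leading term divides it; move -y^{2} to the remainder.
  leading term 1: no divisor's leading term divides it; move 1 to the remainder.
  remainder -y^{4} - 2y^{3} - y^{2} + 1 ≠ 0; add h_4 = -y^{4} - 2y^{3} - y^{2} + 1 to the basis.

S(f_2,h_3): lcm = xy. S = x - y^{4} - y^{3} - y + 1.
  leading term x: subtract (-1)·h_3 from x - y^{4} - y^{3} - y + 1 → -y^{4} - 2y^{3} - y^{2} + 1
  leading term y^{4}: subtract (1)·h_4 from -y^{4} - 2y^{3} - y^{2} + 1 → 0
  remainder 0.

S(f_1,h_4): leading monomials are coprime, so the S-polynomial reduces to 0 (Buchberger's first criterion).
S(f_2,h_4): lcm = xy^{4}. S = -xy^{3} - xy^{2} + x - y^{5} - y^{4} + y^{3}.
  leading term xy^{3}: subtract (-y^{2})·f_2 from -xy^{3} - xy^{2} + x - y^{5} - y^{4} + y^{3} → x - y^{5} - 2y^{4} + y^{2}
  leading term x: subtract (-1)·h_3 from x - y^{5} - 2y^{4} + y^{2} → -y^{5} - 2y^{4} - y^{3} + y
  leading term y^{5}: subtract (y)·h_4 from -y^{5} - 2y^{4} - y^{3} + y → 0
  remainder 0.

S(h_3,h_4): leading monomials are coprime, so the S-polynomial reduces to 0 (Buchberger's first criterion).
Every S-polynomial of the final basis reduces to 0, so we have a Gröbner basis.
Inter-reduce: drop elements whose leading term is divisible by another's, tail-reduce, and make monic.
Reduced Gröbner basis: {x + y^{3} + y^{2} - y, y^{4} + 2y^{3} + y^{2} - 1}.
Label its elements g_1 = x + y^{3} + y^{2} - y, g_2 = y^{4} + 2y^{3} + y^{2} - 1.

Reduce p = x^{2} + x modulo G:
  leading term x^{2}: subtract (x)·g_1 from x^{2} + x → -xy^{3} - xy^{2} + xy + x
  leading term xy^{3}: subtract (-y^{3})·g_1 from -xy^{3} - xy^{2} + xy + x → -xy^{2} + xy + x + y^{6} + y^{5} - y^{4}
  leading term xy^{2}: subtract (-y^{2})·g_1 from -xy^{2} + xy + x + y^{6} + y^{5} - y^{4} → xy + x + y^{6} + 2y^{5} - y^{3}
  leading term xy: subtract (y)·g_1 from xy + x + y^{6} + 2y^{5} - y^{3} → x + y^{6} + 2y^{5} - y^{4} - 2y^{3} + y^{2}
  leading term x: subtract (1)·g_1 from x + y^{6} + 2y^{5} - y^{4} - 2y^{3} + y^{2} → y^{6} + 2y^{5} - y^{4} + 2y^{3} + y
  leading term y^{6}: subtract (y^{2})·g_2 from y^{6} + 2y^{5} - y^{4} + 2y^{3} + y → -2y^{4} + 2y^{3} + y^{2} + y
  leading term y^{4}: subtract (-2)·g_2 from -2y^{4} + 2y^{3} + y^{2} + y → y^{3} - 2y^{2} + y - 2
  leading term y^{3}: no divisor's leading term divides it; move y^{3} to the remainder.
  leading term y^{2}: no divisor's leading term divides it; move -2y^{2} to the remainder.
  leading term y: no divisor's leading term divides it; move y to the remainder.
  leading term 1: no divisor's leading term divides it; move -2 to the remainder.
  normal form = y^{3} - 2y^{2} + y - 2.
The normal form is nonzero, so p ∉ I. Since p minus its normal form lies in I, I + (p) = I + (r) where r = y^{3} - 2y^{2} + y - 2; decide whether this ideal is the whole ring.
Run Buchberger on G together with r (pairs among the g_i already reduce to 0 since G is a Gröbner basis):
g_1 = x + y^{3} + y^{2} - y, LT = x.
g_2 = y^{4} + 2y^{3} + y^{2} - 1, LT = y^{4}.
r = y^{3} - 2y^{2} + y - 2, LT = y^{3}.

S(g_1,g_2): leading monomials are coprime, so the S-polynomial reduces to 0 (Buchberger's first criterion).
S(g_1,r): leading monomials are coprime, so the S-polynomial reduces to 0 (Buchberger's first criterion).
S(g_2,r): lcm = y^{4}. S = -y^{3} + 2y - 1.
  leading term y^{3}: subtract (-1)·r from -y^{3} + 2y - 1 → -2y^{2} - 2y + 2
  leading term y^{2}: no divisor's leading term divides it; move -2y^{2} to the remainder.
  leading term y: no divisor's leading term divides it; move -2y to the remainder.
  leading term 1: no divisor's leading term divides it; move 2 to the remainder.
  remainder -2y^{2} - 2y + 2 ≠ 0; add m_4 = -2y^{2} - 2y + 2 to the basis.

S(g_1,m_4): leading monomials are coprime, so the S-polynomial reduces to 0 (Buchberger's first criterion).
S(g_2,m_4): lcm = y^{4}. S = y^{3} + 2y^{2} - 1.
  leading term y^{3}: subtract (1)·r from y^{3} + 2y^{2} - 1 → -y^{2} - y + 1
  leading term y^{2}: subtract (-2)·m_4 from -y^{2} - y + 1 → 0
  remainder 0.

S(r,m_4): lcm = y^{3}. S = 2y^{2} + 2y - 2.
  leading term y^{2}: subtract (-1)·m_4 from 2y^{2} + 2y - 2 → 0
  remainder 0.

Every S-polynomial of the final basis reduces to 0, so we have a Gröbner basis.
Inter-reduce: drop elements whose leading term is divisible by another's, tail-reduce, and make monic.
Reduced Gröbner basis: {x, y^{2} + y - 1}.
The reduced Gröbner basis of I + (p) is {x, y^{2} + y - 1} ≠ {1}, a proper ideal, so the enlarged system stays consistent: p is independent of I, with normal form y^{3} - 2y^{2} + y - 2.

The remainder on division by a Gröbner basis is unique — it is the normal form.

x^{2} + x is independent of I; its normal form modulo I is y^{3} - 2y^{2} + y - 2.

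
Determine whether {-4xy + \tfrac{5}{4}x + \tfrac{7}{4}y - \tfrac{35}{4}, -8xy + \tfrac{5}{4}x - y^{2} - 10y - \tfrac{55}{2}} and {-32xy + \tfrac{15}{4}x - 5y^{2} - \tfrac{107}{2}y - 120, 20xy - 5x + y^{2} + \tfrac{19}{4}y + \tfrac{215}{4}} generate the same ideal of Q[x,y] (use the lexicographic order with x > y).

For a fixed monomial order, each ideal has a unique reduced Gröbner basis; comparing bases decides equality.
Buchberger on the first generating set:
f_1 = -4xy + \tfrac{5}{4}x + \tfrac{7}{4}y - \tfrac{35}{4}, LT = xy.
f_2 = -8xy + \tfrac{5}{4}x - y^{2} - 10y - \tfrac{55}{2}, LT = xy.

S(f_1,f_2): lcm = xy. S = -\tfrac{5}{32}x - \tfrac{1}{8}y^{2} - \tfrac{27}{16}y - \tfrac{5}{4}.
  leading term x: no divisor's leading term divides it; move -\tfrac{5}{32}x to the remainder.
  leading term y^{2}: no divisor's leading term divides it; move -\tfrac{1}{8}y^{2} to the remainder.
  leading term y: no divisor's leading term divides it; move -\tfrac{27}{16}y to the remainder.
  leading term 1: no divisor's leading term divides it; move -\tfrac{5}{4} to the remainder.
  remainder -\tfrac{5}{32}x - \tfrac{1}{8}y^{2} - \tfrac{27}{16}y - \tfrac{5}{4} ≠ 0; add g_3 = -\tfrac{5}{32}x - \tfrac{1}{8}y^{2} - \tfrac{27}{16}y - \tfrac{5}{4} to the basis.

S(f_1,g_3): lcm = xy. S = -\tfrac{5}{16}x - \tfrac{4}{5}y^{3} - \tfrac{54}{5}y^{2} - \tfrac{135}{16}y + \tfrac{35}{16}.
  leading term x: subtract (2)·g_3 from -\tfrac{5}{16}x - \tfrac{4}{5}y^{3} - \tfrac{54}{5}y^{2} - \tfrac{135}{16}y + \tfrac{35}{16} → -\tfrac{4}{5}y^{3} - \tfrac{211}{20}y^{2} - \tfrac{81}{16}y + \tfrac{75}{16}
  leading term y^{3}: no divisor's leading term divides it; move -\tfrac{4}{5}y^{3} to the remainder.
  leading term y^{2}: no divisor's leading term divides it; move -\tfrac{211}{20}y^{2} to the remainder.
  leading term y: no divisor's leading term divides it; move -\tfrac{81}{16}y to the remainder.
  leading term 1: no divisor's leading term divides it; move \tfrac{75}{16} to the remainder.
  remainder -\tfrac{4}{5}y^{3} - \tfrac{211}{20}y^{2} - \tfrac{81}{16}y + \tfrac{75}{16} ≠ 0; add g_4 = -\tfrac{4}{5}y^{3} - \tfrac{211}{20}y^{2} - \tfrac{81}{16}y + \tfrac{75}{16} to the basis.

The other S-polynomials (S(f_2,g_3), S(f_1,g_4), S(f_2,g_4), S(g_3,g_4)) all reduce to 0 modulo the current basis, so we have a Gröbner basis.
Inter-reduce: drop elements whose leading term is divisible by another's, tail-reduce, and make monic.
Reduced Gröbner basis: {x + \tfrac{4}{5}y^{2} + \tfrac{54}{5}y + 8, y^{3} + \tfrac{211}{16}y^{2} + \tfrac{405}{64}y - \tfrac{375}{64}}.

Buchberger on the second generating set:
h_1 = -32xy + \tfrac{15}{4}x - 5y^{2} - \tfrac{107}{2}y - 120, LT = xy.
h_2 = 20xy - 5x + y^{2} + \tfrac{19}{4}y + \tfrac{215}{4}, LT = xy.

S(h_1,h_2): lcm = xy. S = \tfrac{17}{128}x + \tfrac{17}{160}y^{2} + \tfrac{459}{320}y + \tfrac{17}{16}.
  leading term x: no divisor's leading term divides it; move \tfrac{17}{128}x to the remainder.
  leading term y^{2}: no divisor's leading term divides it; move \tfrac{17}{160}y^{2} to the remainder.
  leading term y: no divisor's leading term divides it; move \tfrac{459}{320}y to the remainder.
  leading term 1: no divisor's leading term divides it; move \tfrac{17}{16} to the remainder.
  remainder \tfrac{17}{128}x + \tfrac{17}{160}y^{2} + \tfrac{459}{320}y + \tfrac{17}{16} ≠ 0; add k_3 = \tfrac{17}{128}x + \tfrac{17}{160}y^{2} + \tfrac{459}{320}y + \tfrac{17}{16} to the basis.

S(h_1,k_3): lcm = xy. S = -\tfrac{15}{128}x - \tfrac{4}{5}y^{3} - \tfrac{1703}{160}y^{2} - \tfrac{405}{64}y + \tfrac{15}{4}.
  leading term x: subtract (-\tfrac{15}{17})·k_3 from -\tfrac{15}{128}x - \tfrac{4}{5}y^{3} - \tfrac{1703}{160}y^{2} - \tfrac{405}{64}y + \tfrac{15}{4} → -\tfrac{4}{5}y^{3} - \tfrac{211}{20}y^{2} - \tfrac{81}{16}y + \tfrac{75}{16}
  leading term y^{3}: no divisor's leading term divides it; move -\tfrac{4}{5}y^{3} to the remainder.
  leading term y^{2}: no divisor's leading term divides it; move -\tfrac{211}{20}y^{2} to the remainder.
  leading term y: no divisor's leading term divides it; move -\tfrac{81}{16}y to the remainder.
  leading term 1: no divisor's leading term divides it; move \tfrac{75}{16} to the remainder.
  remainder -\tfrac{4}{5}y^{3} - \tfrac{211}{20}y^{2} - \tfrac{81}{16}y + \tfrac{75}{16} ≠ 0; add k_4 = -\tfrac{4}{5}y^{3} - \tfrac{211}{20}y^{2} - \tfrac{81}{16}y + \tfrac{75}{16} to the basis.

The other S-polynomials (S(h_2,k_3), S(h_1,k_4), S(h_2,k_4), S(k_3,k_4)) all reduce to 0 modulo the current basis, so we have a Gröbner basis.
Inter-reduce: drop elements whose leading term is divisible by another's, tail-reduce, and make monic.
Reduced Gröbner basis: {x + \tfrac{4}{5}y^{2} + \tfrac{54}{5}y + 8, y^{3} + \tfrac{211}{16}y^{2} + \tfrac{405}{64}y - \tfrac{375}{64}}.

The two bases agree; hence the ideals are identical.

Yes, the ideals are equal.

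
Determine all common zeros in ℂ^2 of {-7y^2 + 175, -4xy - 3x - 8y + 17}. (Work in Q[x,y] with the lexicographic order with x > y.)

{(-57/17, -5), (-1, 5)}

Compute a lex Gröbner basis by Buchberger's algorithm.
f_1 = -7y^2 + 175, LT = y^2.
f_2 = -4xy - 3x - 8y + 17, LT = xy.

S(f_1,f_2): lcm = xy^2. S = -3/4xy - 25x - 2y^2 + 17/4y.
  leading term xy: subtract (3/16)·f_2 from -3/4xy - 25x - 2y^2 + 17/4y → -391/16x - 2y^2 + 23/4y - 51/16
  leading term x: no divisor's leading term divides it; move -391/16x to the remainder.
  leading term y^2: subtract (2/7)·f_1 from -2y^2 + 23/4y - 51/16 → 23/4y - 851/16
  leading term y: no divisor's leading term divides it; move 23/4y to the remainder.
  leading term 1: no divisor's leading term divides it; move -851/16 to the remainder.
  remainder -391/16x + 23/4y - 851/16 ≠ 0; add h_3 = -391/16x + 23/4y - 851/16 to the basis.

The other S-polynomials (S(f_1,h_3), S(f_2,h_3)) all reduce to 0 modulo the current basis, so we have a Gröbner basis.
Inter-reduce: drop elements whose leading term is divisible by another's, tail-reduce, and make monic.
Reduced Gröbner basis: {x - 4/17y + 37/17, y^2 - 25}.

The lex basis is triangular: the last element involves only y. Solving y^2 - 25 = 0 gives y ∈ {-5, 5}; substituting each value into the earlier elements determines the remaining variables.
  y = -5: the earlier basis element becomes x + 57/17 = 0, giving x = -57/17 — point (-57/17, -5).
  y = 5: the earlier basis element becomes x + 1 = 0, giving x = -1 — point (-1, 5).
Each listed point satisfies every original equation (direct substitution).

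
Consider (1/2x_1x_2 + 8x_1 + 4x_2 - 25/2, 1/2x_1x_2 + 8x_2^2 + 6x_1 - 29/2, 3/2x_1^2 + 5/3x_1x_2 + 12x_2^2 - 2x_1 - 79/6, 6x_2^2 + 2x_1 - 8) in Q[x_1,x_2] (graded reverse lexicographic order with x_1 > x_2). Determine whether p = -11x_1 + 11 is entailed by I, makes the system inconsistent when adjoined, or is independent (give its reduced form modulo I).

-11x_1 + 11 lies in I (it reduces to 0).

First compute the reduced Gröbner basis of I by Buchberger's algorithm.
f_1 = 1/2x_1x_2 + 8x_1 + 4x_2 - 25/2, LT = x_1x_2.
f_2 = 1/2x_1x_2 + 8x_2^2 + 6x_1 - 29/2, LT = x_1x_2.
f_3 = 3/2x_1^2 + 5/3x_1x_2 + 12x_2^2 - 2x_1 - 79/6, LT = x_1^2.
f_4 = 6x_2^2 + 2x_1 - 8, LT = x_2^2.

S(f_1,f_2): lcm = x_1x_2. S = -16x_2^2 + 4x_1 + 8x_2 + 4.
  leading term x_2^2: subtract (-8/3)·f_4 from -16x_2^2 + 4x_1 + 8x_2 + 4 → 28/3x_1 + 8x_2 - 52/3
  leading term x_1: no divisor's leading term divides it; move 28/3x_1 to the remainder.
  leading term x_2: no divisor's leading term divides it; move 8x_2 to the remainder.
  leading term 1: no divisor's leading term divides it; move -52/3 to the remainder.
  remainder 28/3x_1 + 8x_2 - 52/3 ≠ 0; add h_5 = 28/3x_1 + 8x_2 - 52/3 to the basis.

S(f_1,f_3): lcm = x_1^2x_2. S = -10/9x_1x_2^2 - 8x_2^3 + 16x_1^2 + 28/3x_1x_2 - 25x_1 + 79/9x_2.
  leading term x_1x_2^2: subtract (-20/9x_2)·f_1 from -10/9x_1x_2^2 - 8x_2^3 + 16x_1^2 + 28/3x_1x_2 - 25x_1 + 79/9x_2 → -8x_2^3 + 16x_1^2 + 244/9x_1x_2 + 80/9x_2^2 - 25x_1 - 19x_2
  leading term x_2^3: subtract (-4/3x_2)·f_4 from -8x_2^3 + 16x_1^2 + 244/9x_1x_2 + 80/9x_2^2 - 25x_1 - 19x_2 → 16x_1^2 + 268/9x_1x_2 + 80/9x_2^2 - 25x_1 - 89/3x_2
  leading term x_1^2: subtract (32/3)·f_3 from 16x_1^2 + 268/9x_1x_2 + 80/9x_2^2 - 25x_1 - 89/3x_2 → 12x_1x_2 - 1072/9x_2^2 - 11/3x_1 - 89/3x_2 + 1264/9
  leading term x_1x_2: subtract (24)·f_1 from 12x_1x_2 - 1072/9x_2^2 - 11/3x_1 - 89/3x_2 + 1264/9 → -1072/9x_2^2 - 587/3x_1 - 377/3x_2 + 3964/9
  leading term x_2^2: subtract (-536/27)·f_4 from -1072/9x_2^2 - 587/3x_1 - 377/3x_2 + 3964/9 → -4211/27x_1 - 377/3x_2 + 7604/27
  leading term x_1: subtract (-4211/252)·h_5 from -4211/27x_1 - 377/3x_2 + 7604/27 → 505/63x_2 - 505/63
  leading term x_2: no divisor's leading term divides it; move 505/63x_2 to the remainder.
  leading term 1: no divisor's leading term divides it; move -505/63 to the remainder.
  remainder 505/63x_2 - 505/63 ≠ 0; add h_6 = 505/63x_2 - 505/63 to the basis.

The other S-polynomials (S(f_1,f_4), S(f_2,f_3), S(f_2,f_4), S(f_3,f_4), S(f_1,h_5), S(f_2,h_5), S(f_3,h_5), S(f_4,h_5), S(f_1,h_6), S(f_2,h_6), S(f_3,h_6), S(f_4,h_6), S(h_5,h_6)) all reduce to 0 modulo the current basis, so we have a Gröbner basis.
Inter-reduce: drop elements whose leading term is divisible by another's, tail-reduce, and make monic.
Reduced Gröbner basis: {x_1 - 1, x_2 - 1}.
Label its elements g_1 = x_1 - 1, g_2 = x_2 - 1.

Reduce p = -11x_1 + 11 modulo G:
  leading term x_1: subtract (-11)·g_1 from -11x_1 + 11 → 0
  normal form = 0.
Since the normal form is 0, p ∈ I.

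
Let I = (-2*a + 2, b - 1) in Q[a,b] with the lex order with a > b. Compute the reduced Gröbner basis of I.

G = {a - 1, b - 1}

f_1 = -2*a + 2, LT = a.
f_2 = b - 1, LT = b.

The S-polynomials (S(f_1,f_2)) all reduce to 0 modulo the current basis, so we have a Gröbner basis.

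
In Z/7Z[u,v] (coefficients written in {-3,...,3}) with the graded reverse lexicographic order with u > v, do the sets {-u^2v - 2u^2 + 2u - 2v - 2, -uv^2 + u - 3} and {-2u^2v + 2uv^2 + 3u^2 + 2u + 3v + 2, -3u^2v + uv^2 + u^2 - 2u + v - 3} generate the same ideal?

Two ideals are equal iff their reduced Gröbner bases coincide (the reduced basis is unique for a fixed ordering).
Buchberger on the first generating set:
f_1 = -u^2v - 2u^2 + 2u - 2v - 2, LT = u^2v.
f_2 = -uv^2 + u - 3, LT = uv^2.

S(f_1,f_2): lcm = u^2v^2. S = 2u^2v + u^2 - 2uv + 2v^2 - 3u + 2v.
  leading term u^2v: subtract (-2)·f_1 from 2u^2v + u^2 - 2uv + 2v^2 - 3u + 2v → -3u^2 - 2uv + 2v^2 + u - 2v + 3
  leading term u^2: no divisor's leading term divides it; move -3u^2 to the remainder.
  leading term uv: no divisor's leading term divides it; move -2uv to the remainder.
  leading term v^2: no divisor's leading term divides it; move 2v^2 to the remainder.
  leading term u: no divisor's leading term divides it; move u to the remainder.
  leading term v: no divisor's leading term divides it; move -2v to the remainder.
  leading term 1: no divisor's leading term divides it; move 3 to the remainder.
  remainder -3u^2 - 2uv + 2v^2 + u - 2v + 3 ≠ 0; add g_3 = -3u^2 - 2uv + 2v^2 + u - 2v + 3 to the basis.

S(f_1,g_3): lcm = u^2v. S = -3uv^2 + 3v^3 + 2u^2 - 2uv - 3v^2 - 2u + 3v + 2.
  leading term uv^2: subtract (3)·f_2 from -3uv^2 + 3v^3 + 2u^2 - 2uv - 3v^2 - 2u + 3v + 2 → 3v^3 + 2u^2 - 2uv - 3v^2 + 2u + 3v - 3
  leading term v^3: no divisor's leading term divides it; move 3v^3 to the remainder.
  leading term u^2: subtract (-3)·g_3 from 2u^2 - 2uv - 3v^2 + 2u + 3v - 3 → -uv + 3v^2 - 2u - 3v - 1
  leading term uv: no divisor's leading term divides it; move -uv to the remainder.
  leading term v^2: no divisor's leading term divides it; move 3v^2 to the remainder.
  leading term u: no divisor's leading term divides it; move -2u to the remainder.
  leading term v: no divisor's leading term divides it; move -3v to the remainder.
  leading term 1: no divisor's leading term divides it; move -1 to the remainder.
  remainder 3v^3 - uv + 3v^2 - 2u - 3v - 1 ≠ 0; add g_4 = 3v^3 - uv + 3v^2 - 2u - 3v - 1 to the basis.

The other S-polynomials (S(f_2,g_3), S(f_1,g_4), S(f_2,g_4), S(g_3,g_4)) all reduce to 0 modulo the current basis, so we have a Gröbner basis.
Inter-reduce: drop elements whose leading term is divisible by another's, tail-reduce, and make monic.
Reduced Gröbner basis: {uv^2 - u + 3, v^3 + 2uv + v^2 - 3u - v + 2, u^2 + 3uv - 3v^2 + 2u + 3v - 1}.

Buchberger on the second generating set:
h_1 = -2u^2v + 2uv^2 + 3u^2 + 2u + 3v + 2, LT = u^2v.
h_2 = -3u^2v + uv^2 + u^2 - 2u + v - 3, LT = u^2v.

S(h_1,h_2): lcm = u^2v. S = -3uv^2 + 3u - 2.
  leading term uv^2: no divisor's leading term divides it; move -3uv^2 to the remainder.
  leading term u: no divisor's leading term divides it; move 3u to the remainder.
  leading term 1: no divisor's leading term divides it; move -2 to the remainder.
  remainder -3uv^2 + 3u - 2 ≠ 0; add k_3 = -3uv^2 + 3u - 2 to the basis.

S(h_1,k_3): lcm = u^2v^2. S = -uv^3 + 2u^2v + u^2 - uv + 2v^2 - 3u - v.
  leading term uv^3: subtract (-2v)·k_3 from -uv^3 + 2u^2v + u^2 - uv + 2v^2 - 3u - v → 2u^2v + u^2 - 2uv + 2v^2 - 3u + 2v
  leading term u^2v: subtract (-1)·h_1 from 2u^2v + u^2 - 2uv + 2v^2 - 3u + 2v → 2uv^2 - 3u^2 - 2uv + 2v^2 - u - 2v + 2
  leading term uv^2: subtract (-3)·k_3 from 2uv^2 - 3u^2 - 2uv + 2v^2 - u - 2v + 2 → -3u^2 - 2uv + 2v^2 + u - 2v + 3
  leading term u^2: no divisor's leading term divides it; move -3u^2 to the remainder.
  leading term uv: no divisor's leading term divides it; move -2uv to the remainder.
  leading term v^2: no divisor's leading term divides it; move 2v^2 to the remainder.
  leading term u: no divisor's leading term divides it; move u to the remainder.
  leading term v: no divisor's leading term divides it; move -2v to the remainder.
  leading term 1: no divisor's leading term divides it; move 3 to the remainder.
  remainder -3u^2 - 2uv + 2v^2 + u - 2v + 3 ≠ 0; add k_4 = -3u^2 - 2uv + 2v^2 + u - 2v + 3 to the basis.

S(h_1,k_4): lcm = u^2v. S = 3uv^2 + 3v^3 + 2u^2 - 2uv - 3v^2 - u + 3v - 1.
  leading term uv^2: subtract (-1)·k_3 from 3uv^2 + 3v^3 + 2u^2 - 2uv - 3v^2 - u + 3v - 1 → 3v^3 + 2u^2 - 2uv - 3v^2 + 2u + 3v - 3
  leading term v^3: no divisor's leading term divides it; move 3v^3 to the remainder.
  leading term u^2: subtract (-3)·k_4 from 2u^2 - 2uv - 3v^2 + 2u + 3v - 3 → -uv + 3v^2 - 2u - 3v - 1
  leading term uv: no divisor's leading term divides it; move -uv to the remainder.
  leading term v^2: no divisor's leading term divides it; move 3v^2 to the remainder.
  leading term u: no divisor's leading term divides it; move -2u to the remainder.
  leading term v: no divisor's leading term divides it; move -3v to the remainder.
  leading term 1: no divisor's leading term divides it; move -1 to the remainder.
  remainder 3v^3 - uv + 3v^2 - 2u - 3v - 1 ≠ 0; add k_5 = 3v^3 - uv + 3v^2 - 2u - 3v - 1 to the basis.

The other S-polynomials (S(h_2,k_3), S(h_2,k_4), S(k_3,k_4), S(h_1,k_5), S(h_2,k_5), S(k_3,k_5), S(k_4,k_5)) all reduce to 0 modulo the current basis, so we have a Gröbner basis.
Inter-reduce: drop elements whose leading term is divisible by another's, tail-reduce, and make monic.
Reduced Gröbner basis: {uv^2 - u + 3, v^3 + 2uv + v^2 - 3u - v + 2, u^2 + 3uv - 3v^2 + 2u + 3v - 1}.

The two bases agree; hence the ideals are identical.

Yes, the ideals are equal.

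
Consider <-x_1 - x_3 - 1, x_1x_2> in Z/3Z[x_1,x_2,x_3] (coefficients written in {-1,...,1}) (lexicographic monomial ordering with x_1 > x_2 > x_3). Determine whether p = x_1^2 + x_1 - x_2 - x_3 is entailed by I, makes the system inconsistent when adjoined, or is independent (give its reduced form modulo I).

First compute the reduced Gröbner basis of I by Buchberger's algorithm.
f_1 = -x_1 - x_3 - 1, LT = x_1.
f_2 = x_1x_2, LT = x_1x_2.

S(f_1,f_2): lcm = x_1x_2. S = x_2x_3 + x_2.
  reduce S modulo (f_1, f_2):
  remainder x_2x_3 + x_2 ≠ 0; add h_3 = x_2x_3 + x_2 to the basis.

The other S-polynomials (S(f_1,h_3), S(f_2,h_3)) all reduce to 0 modulo the current basis, so we have a Gröbner basis.
Inter-reduce: drop elements whose leading term is divisible by another's, tail-reduce, and make monic.
Reduced Gröbner basis: {x_1 + x_3 + 1, x_2x_3 + x_2}.
Label its elements g_1 = x_1 + x_3 + 1, g_2 = x_2x_3 + x_2.

Reduce p = x_1^2 + x_1 - x_2 - x_3 modulo G:
  leading term x_1^2: subtract (x_1)·g_1 from x_1^2 + x_1 - x_2 - x_3 → -x_1x_3 - x_2 - x_3
  leading term x_1x_3: subtract (-x_3)·g_1 from -x_1x_3 - x_2 - x_3 → -x_2 + x_3^2
  leading term x_2: no divisor's leading term divides it; move -x_2 to the remainder.
  leading term x_3^2: no divisor's leading term divides it; move x_3^2 to the remainder.
  normal form = -x_2 + x_3^2.
The normal form is nonzero, so p ∉ I. Since p minus its normal form lies in I, I + (p) = I + (r) where r = -x_2 + x_3^2; decide whether this ideal is the whole ring.
Run Buchberger on G together with r (pairs among the g_i already reduce to 0 since G is a Gröbner basis):
g_1 = x_1 + x_3 + 1, LT = x_1.
g_2 = x_2x_3 + x_2, LT = x_2x_3.
r = -x_2 + x_3^2, LT = x_2.

S(g_2,r): lcm = x_2x_3. S = x_2 + x_3^3.
  reduce S modulo (g_1, g_2, r):
  remainder x_3^3 + x_3^2 ≠ 0; add m_4 = x_3^3 + x_3^2 to the basis.

The other S-polynomials (S(g_1,g_2), S(g_1,r), S(g_1,m_4), S(g_2,m_4), S(r,m_4)) all reduce to 0 modulo the current basis, so we have a Gröbner basis.
Inter-reduce: drop elements whose leading term is divisible by another's, tail-reduce, and make monic.
Reduced Gröbner basis: {x_1 + x_3 + 1, x_2 - x_3^2, x_3^3 + x_3^2}.
The reduced Gröbner basis of I + (p) is {x_1 + x_3 + 1, x_2 - x_3^2, x_3^3 + x_3^2} ≠ {1}, a proper ideal, so the enlarged system stays consistent: p is independent of I, with normal form -x_2 + x_3^2.

Ideal membership is decidable via reduction modulo a Gröbner basis.

x_1^2 + x_1 - x_2 - x_3 is independent of I; its normal form modulo I is -x_2 + x_3^2.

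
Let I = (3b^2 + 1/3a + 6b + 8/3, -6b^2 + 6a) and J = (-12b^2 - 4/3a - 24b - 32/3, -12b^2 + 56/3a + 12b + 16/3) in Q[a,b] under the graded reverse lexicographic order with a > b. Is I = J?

Yes, the ideals are equal.

For a fixed monomial order, each ideal has a unique reduced Gröbner basis; comparing bases decides equality.
Buchberger on the first generating set:
f_1 = 3b^2 + 1/3a + 6b + 8/3, LT = b^2.
f_2 = -6b^2 + 6a, LT = b^2.

S(f_1,f_2): lcm = b^2. S = 10/9a + 2b + 8/9.
  reduce S modulo (f_1, f_2):
  remainder 10/9a + 2b + 8/9 ≠ 0; add g_3 = 10/9a + 2b + 8/9 to the basis.

The other S-polynomials (S(f_1,g_3), S(f_2,g_3)) all reduce to 0 modulo the current basis, so we have a Gröbner basis.
Inter-reduce: drop elements whose leading term is divisible by another's, tail-reduce, and make monic.
Reduced Gröbner basis: {b^2 + 9/5b + 4/5, a + 9/5b + 4/5}.

Buchberger on the second generating set:
h_1 = -12b^2 - 4/3a - 24b - 32/3, LT = b^2.
h_2 = -12b^2 + 56/3a + 12b + 16/3, LT = b^2.

S(h_1,h_2): lcm = b^2. S = 5/3a + 3b + 4/3.
  reduce S modulo (h_1, h_2):
  remainder 5/3a + 3b + 4/3 ≠ 0; add k_3 = 5/3a + 3b + 4/3 to the basis.

The other S-polynomials (S(h_1,k_3), S(h_2,k_3)) all reduce to 0 modulo the current basis, so we have a Gröbner basis.
Inter-reduce: drop elements whose leading term is divisible by another's, tail-reduce, and make monic.
Reduced Gröbner basis: {b^2 + 9/5b + 4/5, a + 9/5b + 4/5}.

The two bases agree; hence the ideals are identical.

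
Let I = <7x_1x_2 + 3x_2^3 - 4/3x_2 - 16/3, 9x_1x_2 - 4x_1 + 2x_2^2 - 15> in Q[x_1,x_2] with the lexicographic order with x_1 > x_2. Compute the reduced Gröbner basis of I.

Buchberger's algorithm terminates because the ascending chain of leading-term ideals stabilizes.

f_1 = 7x_1x_2 + 3x_2^3 - 4/3x_2 - 16/3, LT = x_1x_2.
f_2 = 9x_1x_2 - 4x_1 + 2x_2^2 - 15, LT = x_1x_2.

S(f_1,f_2): lcm = x_1x_2. S = 4/9x_1 + 3/7x_2^3 - 2/9x_2^2 - 4/21x_2 + 19/21.
  leading term x_1: no divisor's leading term divides it; move 4/9x_1 to the remainder.
  leading term x_2^3: no divisor's leading term divides it; move 3/7x_2^3 to the remainder.
  leading term x_2^2: no divisor's leading term divides it; move -2/9x_2^2 to the remainder.
  leading term x_2: no divisor's leading term divides it; move -4/21x_2 to the remainder.
  leading term 1: no divisor's leading term divides it; move 19/21 to the remainder.
  remainder 4/9x_1 + 3/7x_2^3 - 2/9x_2^2 - 4/21x_2 + 19/21 ≠ 0; add g_3 = 4/9x_1 + 3/7x_2^3 - 2/9x_2^2 - 4/21x_2 + 19/21 to the basis.

S(f_1,g_3): lcm = x_1x_2. S = -27/28x_2^4 + 13/14x_2^3 + 3/7x_2^2 - 187/84x_2 - 16/21.
  leading term x_2^4: no divisor's leading term divides it; move -27/28x_2^4 to the remainder.
  leading term x_2^3: no divisor's leading term divides it; move 13/14x_2^3 to the remainder.
  leading term x_2^2: no divisor's leading term divides it; move 3/7x_2^2 to the remainder.
  leading term x_2: no divisor's leading term divides it; move -187/84x_2 to the remainder.
  leading term 1: no divisor's leading term divides it; move -16/21 to the remainder.
  remainder -27/28x_2^4 + 13/14x_2^3 + 3/7x_2^2 - 187/84x_2 - 16/21 ≠ 0; add g_4 = -27/28x_2^4 + 13/14x_2^3 + 3/7x_2^2 - 187/84x_2 - 16/21 to the basis.

S(f_2,g_3): lcm = x_1x_2. S = -4/9x_1 - 27/28x_2^4 + 1/2x_2^3 + 41/63x_2^2 - 57/28x_2 - 5/3.
  leading term x_1: subtract (-1)·g_3 from -4/9x_1 - 27/28x_2^4 + 1/2x_2^3 + 41/63x_2^2 - 57/28x_2 - 5/3 → -27/28x_2^4 + 13/14x_2^3 + 3/7x_2^2 - 187/84x_2 - 16/21
  leading term x_2^4: subtract (1)·g_4 from -27/28x_2^4 + 13/14x_2^3 + 3/7x_2^2 - 187/84x_2 - 16/21 → 0
  remainder 0.

S(f_1,g_4): lcm = x_1x_2^4. S = 26/27x_1x_2^3 + 4/9x_1x_2^2 - 187/81x_1x_2 - 64/81x_1 + 3/7x_2^6 - 4/21x_2^4 - 16/21x_2^3.
  leading term x_1x_2^3: subtract (26/189x_2^2)·f_1 from 26/27x_1x_2^3 + 4/9x_1x_2^2 - 187/81x_1x_2 - 64/81x_1 + 3/7x_2^6 - 4/21x_2^4 - 16/21x_2^3 → 4/9x_1x_2^2 - 187/81x_1x_2 - 64/81x_1 + 3/7x_2^6 - 26/63x_2^5 - 4/21x_2^4 - 328/567x_2^3 + 416/567x_2^2
  leading term x_1x_2^2: subtract (4/63x_2)·f_1 from 4/9x_1x_2^2 - 187/81x_1x_2 - 64/81x_1 + 3/7x_2^6 - 26/63x_2^5 - 4/21x_2^4 - 328/567x_2^3 + 416/567x_2^2 → -187/81x_1x_2 - 64/81x_1 + 3/7x_2^6 - 26/63x_2^5 - 8/21x_2^4 - 328/567x_2^3 + 464/567x_2^2 + 64/189x_2
  leading term x_1x_2: subtract (-187/567)·f_1 from -187/81x_1x_2 - 64/81x_1 + 3/7x_2^6 - 26/63x_2^5 - 8/21x_2^4 - 328/567x_2^3 + 464/567x_2^2 + 64/189x_2 → -64/81x_1 + 3/7x_2^6 - 26/63x_2^5 - 8/21x_2^4 + 233/567x_2^3 + 464/567x_2^2 - 172/1701x_2 - 2992/1701
  leading term x_1: subtract (-16/9)·g_3 from -64/81x_1 + 3/7x_2^6 - 26/63x_2^5 - 8/21x_2^4 + 233/567x_2^3 + 464/567x_2^2 - 172/1701x_2 - 2992/1701 → 3/7x_2^6 - 26/63x_2^5 - 8/21x_2^4 + 95/81x_2^3 + 80/189x_2^2 - 748/1701x_2 - 256/1701
  leading term x_2^6: subtract (-4/9x_2^2)·g_4 from 3/7x_2^6 - 26/63x_2^5 - 8/21x_2^4 + 95/81x_2^3 + 80/189x_2^2 - 748/1701x_2 - 256/1701 → -4/21x_2^4 + 104/567x_2^3 + 16/189x_2^2 - 748/1701x_2 - 256/1701
  leading term x_2^4: subtract (16/81)·g_4 from -4/21x_2^4 + 104/567x_2^3 + 16/189x_2^2 - 748/1701x_2 - 256/1701 → 0
  remainder 0.

S(f_2,g_4): lcm = x_1x_2^4. S = 14/27x_1x_2^3 + 4/9x_1x_2^2 - 187/81x_1x_2 - 64/81x_1 + 2/9x_2^5 - 5/3x_2^3.
  leading term x_1x_2^3: subtract (2/27x_2^2)·f_1 from 14/27x_1x_2^3 + 4/9x_1x_2^2 - 187/81x_1x_2 - 64/81x_1 + 2/9x_2^5 - 5/3x_2^3 → 4/9x_1x_2^2 - 187/81x_1x_2 - 64/81x_1 - 127/81x_2^3 + 32/81x_2^2
  leading term x_1x_2^2: subtract (4/63x_2)·f_1 from 4/9x_1x_2^2 - 187/81x_1x_2 - 64/81x_1 - 127/81x_2^3 + 32/81x_2^2 → -187/81x_1x_2 - 64/81x_1 - 4/21x_2^4 - 127/81x_2^3 + 272/567x_2^2 + 64/189x_2
  leading term x_1x_2: subtract (-187/567)·f_1 from -187/81x_1x_2 - 64/81x_1 - 4/21x_2^4 - 127/81x_2^3 + 272/567x_2^2 + 64/189x_2 → -64/81x_1 - 4/21x_2^4 - 328/567x_2^3 + 272/567x_2^2 - 172/1701x_2 - 2992/1701
  leading term x_1: subtract (-16/9)·g_3 from -64/81x_1 - 4/21x_2^4 - 328/567x_2^3 + 272/567x_2^2 - 172/1701x_2 - 2992/1701 → -4/21x_2^4 + 104/567x_2^3 + 16/189x_2^2 - 748/1701x_2 - 256/1701
  leading term x_2^4: subtract (16/81)·g_4 from -4/21x_2^4 + 104/567x_2^3 + 16/189x_2^2 - 748/1701x_2 - 256/1701 → 0
  remainder 0.

S(g_3,g_4): leading monomials are coprime, so the S-polynomial reduces to 0 (Buchberger's first criterion).
Every S-polynomial of the final basis reduces to 0, so we have a Gröbner basis.
Inter-reduce: drop elements whose leading term is divisible by another's, tail-reduce, and make monic.

G = {x_1 + 27/28x_2^3 - 1/2x_2^2 - 3/7x_2 + 57/28, x_2^4 - 26/27x_2^3 - 4/9x_2^2 + 187/81x_2 + 64/81}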